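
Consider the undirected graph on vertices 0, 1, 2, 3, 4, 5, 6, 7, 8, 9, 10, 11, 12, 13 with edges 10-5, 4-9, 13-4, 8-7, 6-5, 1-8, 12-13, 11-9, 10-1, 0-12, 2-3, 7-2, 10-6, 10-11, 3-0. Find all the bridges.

The edges on the cycle 10-6-5-10 are not bridges since each lies on that cycle.
Every edge lies on some cycle, so there are no bridges.

none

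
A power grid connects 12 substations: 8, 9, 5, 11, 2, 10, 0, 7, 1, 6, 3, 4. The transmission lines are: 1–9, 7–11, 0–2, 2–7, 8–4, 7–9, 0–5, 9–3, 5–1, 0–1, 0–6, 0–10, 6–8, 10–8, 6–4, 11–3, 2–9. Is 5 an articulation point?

No

Deleting 5 leaves 1 component (was 1) (its neighbors 0, 1 remain connected to each other), so 5 is not a cut vertex.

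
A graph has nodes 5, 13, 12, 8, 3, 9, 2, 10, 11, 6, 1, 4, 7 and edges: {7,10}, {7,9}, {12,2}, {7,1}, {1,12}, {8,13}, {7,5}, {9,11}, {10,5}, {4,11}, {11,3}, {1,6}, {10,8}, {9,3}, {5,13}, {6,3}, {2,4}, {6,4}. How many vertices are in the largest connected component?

13

Starting from 1 we can reach 1, 2, 3, 4, 5, 6, 7, 8, 9, 10, 11, 12, 13. That is one component of size 13.
The largest has 13 vertices.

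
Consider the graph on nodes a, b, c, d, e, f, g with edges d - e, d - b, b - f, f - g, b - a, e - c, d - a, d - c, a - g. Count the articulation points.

1

Removing d increases the component count from 1 to 2, so d is a cut vertex.
By contrast removing g leaves 1 component; it is not a cut vertex. No other vertex is a cut vertex either.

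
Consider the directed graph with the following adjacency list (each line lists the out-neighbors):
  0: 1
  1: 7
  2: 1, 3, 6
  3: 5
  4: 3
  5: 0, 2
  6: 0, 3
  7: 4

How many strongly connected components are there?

{0, 1, 2, 3, 4, 5, 6, 7} are all mutually reachable — one SCC of size 8.
That gives 1 strongly connected component.

1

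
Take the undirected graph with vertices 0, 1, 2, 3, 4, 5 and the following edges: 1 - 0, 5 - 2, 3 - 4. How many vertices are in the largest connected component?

Starting from 3 we can reach 3, 4. That is one component of size 2.
Starting from 2 we can reach 2, 5. That is one component of size 2.
Starting from 0 we can reach 0, 1. That is one component of size 2.
The largest has 2 vertices.

2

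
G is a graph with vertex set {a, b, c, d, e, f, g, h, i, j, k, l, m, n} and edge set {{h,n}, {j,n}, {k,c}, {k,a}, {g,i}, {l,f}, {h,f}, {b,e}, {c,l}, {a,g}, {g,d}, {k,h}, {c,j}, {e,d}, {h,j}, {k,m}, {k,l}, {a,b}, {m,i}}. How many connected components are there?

1

Starting from a we can reach a, b, c, d, e, f, g, h, i, j, k, l, m, n. That is one component of size 14.
Total: 1 component.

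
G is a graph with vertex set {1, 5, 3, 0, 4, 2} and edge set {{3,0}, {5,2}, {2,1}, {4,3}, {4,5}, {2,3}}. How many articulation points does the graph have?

2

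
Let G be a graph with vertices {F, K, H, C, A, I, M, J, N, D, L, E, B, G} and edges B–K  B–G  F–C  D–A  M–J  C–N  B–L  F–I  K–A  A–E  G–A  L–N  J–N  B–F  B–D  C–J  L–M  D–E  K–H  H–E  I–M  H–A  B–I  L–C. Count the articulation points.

1

Removing B increases the component count from 1 to 2, so B is a cut vertex.
By contrast removing A leaves 1 component; it is not a cut vertex. No other vertex is a cut vertex either.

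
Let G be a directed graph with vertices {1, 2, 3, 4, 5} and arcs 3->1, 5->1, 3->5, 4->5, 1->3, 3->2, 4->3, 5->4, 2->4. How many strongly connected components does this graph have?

{1, 2, 3, 4, 5} are all mutually reachable — one SCC of size 5.
That gives 1 strongly connected component.

1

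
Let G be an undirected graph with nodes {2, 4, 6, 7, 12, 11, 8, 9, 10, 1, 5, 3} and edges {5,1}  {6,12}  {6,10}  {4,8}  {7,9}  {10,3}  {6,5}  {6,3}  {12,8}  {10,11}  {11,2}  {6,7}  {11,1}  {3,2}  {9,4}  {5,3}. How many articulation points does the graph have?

Removing 6 increases the component count from 1 to 2, so 6 is a cut vertex.
By contrast removing 12 leaves 1 component; it is not a cut vertex. No other vertex is a cut vertex either.

1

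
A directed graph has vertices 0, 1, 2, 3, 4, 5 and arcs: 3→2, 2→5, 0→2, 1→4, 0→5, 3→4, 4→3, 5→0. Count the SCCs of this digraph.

3

{0, 2, 5} are all mutually reachable — one SCC of size 3.
{3, 4} are all mutually reachable — one SCC of size 2.
{1} is an SCC by itself.
That gives 3 strongly connected components.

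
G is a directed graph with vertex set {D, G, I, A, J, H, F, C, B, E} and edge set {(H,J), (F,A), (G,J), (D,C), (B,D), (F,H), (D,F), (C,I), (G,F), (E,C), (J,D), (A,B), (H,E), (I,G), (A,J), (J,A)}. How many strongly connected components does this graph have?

1

{A, B, C, D, E, F, G, H, I, J} are all mutually reachable — one SCC of size 10.
That gives 1 strongly connected component.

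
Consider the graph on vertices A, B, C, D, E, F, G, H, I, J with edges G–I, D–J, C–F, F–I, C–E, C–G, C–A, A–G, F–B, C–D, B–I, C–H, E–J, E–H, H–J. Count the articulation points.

Removing C increases the component count from 1 to 2, so C is a cut vertex.
By contrast removing B leaves 1 component; it is not a cut vertex. No other vertex is a cut vertex either.

1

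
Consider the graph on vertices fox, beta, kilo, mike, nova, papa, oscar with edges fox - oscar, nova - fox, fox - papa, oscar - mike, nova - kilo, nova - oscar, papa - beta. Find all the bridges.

The edges on the cycle nova-fox-oscar-nova are not bridges since each lies on that cycle.
But removing papa - beta disconnects papa from beta; removing fox - papa disconnects fox from papa; removing oscar - mike disconnects oscar from mike; removing nova - kilo disconnects nova from kilo — these are bridges.

beta-papa, fox-papa, kilo-nova, mike-oscar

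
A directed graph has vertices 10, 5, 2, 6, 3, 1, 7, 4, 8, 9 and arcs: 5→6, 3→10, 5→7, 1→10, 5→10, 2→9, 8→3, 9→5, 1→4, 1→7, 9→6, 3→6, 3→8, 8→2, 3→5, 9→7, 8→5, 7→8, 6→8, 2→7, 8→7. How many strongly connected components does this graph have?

4

{2, 3, 5, 6, 7, 8, 9} are all mutually reachable — one SCC of size 7.
{1} is an SCC by itself.
{10} is an SCC by itself.
{4} is an SCC by itself.
That gives 4 strongly connected components.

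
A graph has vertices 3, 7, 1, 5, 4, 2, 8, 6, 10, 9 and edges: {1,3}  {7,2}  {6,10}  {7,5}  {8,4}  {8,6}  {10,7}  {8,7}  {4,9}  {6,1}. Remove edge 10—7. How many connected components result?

1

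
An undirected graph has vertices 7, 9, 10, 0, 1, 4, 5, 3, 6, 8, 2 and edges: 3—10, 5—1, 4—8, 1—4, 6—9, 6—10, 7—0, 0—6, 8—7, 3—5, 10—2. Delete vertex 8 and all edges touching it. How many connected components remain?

1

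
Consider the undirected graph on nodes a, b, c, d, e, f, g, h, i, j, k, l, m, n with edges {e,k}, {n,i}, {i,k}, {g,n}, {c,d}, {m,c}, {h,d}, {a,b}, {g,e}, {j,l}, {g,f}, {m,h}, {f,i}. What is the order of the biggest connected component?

Starting from a we can reach a, b. That is one component of size 2.
Starting from j we can reach j, l. That is one component of size 2.
Starting from c we can reach c, d, h, m. That is one component of size 4.
Starting from e we can reach e, f, g, i, k, n. That is one component of size 6.
The largest has 6 vertices.

6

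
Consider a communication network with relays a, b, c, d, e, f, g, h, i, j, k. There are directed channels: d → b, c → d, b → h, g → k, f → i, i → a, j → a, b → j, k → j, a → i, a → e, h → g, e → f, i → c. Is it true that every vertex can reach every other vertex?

Yes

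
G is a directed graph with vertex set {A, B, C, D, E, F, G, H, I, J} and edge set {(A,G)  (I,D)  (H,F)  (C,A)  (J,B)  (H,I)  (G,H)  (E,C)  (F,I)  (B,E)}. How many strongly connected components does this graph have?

10

{J} is an SCC by itself.
{F} is an SCC by itself.
{E} is an SCC by itself.
{D} is an SCC by itself.
{B} is an SCC by itself.
(and 5 more singleton SCCs)
That gives 10 strongly connected components.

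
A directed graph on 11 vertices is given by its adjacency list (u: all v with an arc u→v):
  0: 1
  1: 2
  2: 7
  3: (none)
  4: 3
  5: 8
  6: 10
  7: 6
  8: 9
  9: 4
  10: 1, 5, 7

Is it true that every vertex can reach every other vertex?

No

There is no directed path from 2 to 0, so the graph is not strongly connected.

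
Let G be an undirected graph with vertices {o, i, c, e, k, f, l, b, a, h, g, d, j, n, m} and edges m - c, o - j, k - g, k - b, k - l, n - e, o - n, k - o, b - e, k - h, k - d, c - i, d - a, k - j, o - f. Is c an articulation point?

Deleting c raises the number of components from 2 to 3, so c is a cut vertex.

Yes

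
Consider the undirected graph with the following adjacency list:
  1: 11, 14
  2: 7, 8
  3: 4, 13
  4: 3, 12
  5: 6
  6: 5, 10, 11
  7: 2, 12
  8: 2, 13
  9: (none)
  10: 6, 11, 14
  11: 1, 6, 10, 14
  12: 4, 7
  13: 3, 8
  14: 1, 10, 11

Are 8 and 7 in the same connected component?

From 8 we can reach 2, 3, 4, 7, 8, 12, 13, which includes 7.

Yes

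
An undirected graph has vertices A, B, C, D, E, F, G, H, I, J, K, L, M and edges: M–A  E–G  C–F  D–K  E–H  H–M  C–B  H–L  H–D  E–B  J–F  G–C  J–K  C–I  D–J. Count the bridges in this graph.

4

The edges on the cycle E-G-C-B-E are not bridges since each lies on that cycle.
But removing H–L disconnects H from L; removing H–M disconnects H from M; removing A–M disconnects A from M; removing C–I disconnects C from I — these are bridges.
That makes 4 bridges.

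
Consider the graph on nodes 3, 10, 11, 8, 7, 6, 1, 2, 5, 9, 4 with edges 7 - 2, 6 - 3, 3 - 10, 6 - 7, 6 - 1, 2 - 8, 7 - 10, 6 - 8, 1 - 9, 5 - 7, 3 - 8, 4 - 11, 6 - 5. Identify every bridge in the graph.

1-6, 1-9, 11-4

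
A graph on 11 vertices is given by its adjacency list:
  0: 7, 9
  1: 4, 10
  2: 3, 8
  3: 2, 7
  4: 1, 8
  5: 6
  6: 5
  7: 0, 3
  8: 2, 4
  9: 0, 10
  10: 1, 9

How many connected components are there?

Starting from 5 we can reach 5, 6. That is one component of size 2.
Starting from 0 we can reach 0, 1, 2, 3, 4, 7, 8, 9, 10. That is one component of size 9.
Total: 2 components.

2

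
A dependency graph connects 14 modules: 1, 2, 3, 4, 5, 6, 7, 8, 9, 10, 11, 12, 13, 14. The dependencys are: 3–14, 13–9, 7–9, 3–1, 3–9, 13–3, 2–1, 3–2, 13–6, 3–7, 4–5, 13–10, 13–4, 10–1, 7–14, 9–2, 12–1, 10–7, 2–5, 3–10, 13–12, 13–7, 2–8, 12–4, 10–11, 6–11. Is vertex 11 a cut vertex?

No

Deleting 11 leaves 1 component (was 1) (its neighbors 6, 10 remain connected to each other), so 11 is not a cut vertex.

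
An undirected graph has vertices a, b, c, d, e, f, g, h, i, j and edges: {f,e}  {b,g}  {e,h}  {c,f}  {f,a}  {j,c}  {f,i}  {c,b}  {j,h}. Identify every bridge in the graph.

a-f, b-c, b-g, f-i

The edges on the cycle j-c-f-e-h-j are not bridges since each lies on that cycle.
But removing g-b disconnects g from b; removing f-a disconnects f from a; removing c-b disconnects c from b; removing f-i disconnects f from i — these are bridges.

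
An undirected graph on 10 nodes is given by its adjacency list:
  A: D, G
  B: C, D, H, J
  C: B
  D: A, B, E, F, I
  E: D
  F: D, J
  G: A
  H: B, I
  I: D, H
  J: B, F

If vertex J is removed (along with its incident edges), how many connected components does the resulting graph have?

1

With J gone, the remaining components are: {A, B, C, D, E, F, G, H, I}.
That is 1 component.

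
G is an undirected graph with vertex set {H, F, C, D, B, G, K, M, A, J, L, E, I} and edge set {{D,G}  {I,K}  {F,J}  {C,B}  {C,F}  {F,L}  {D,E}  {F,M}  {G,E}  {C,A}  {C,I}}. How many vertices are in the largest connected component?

H is isolated — a component by itself.
Starting from D we can reach D, E, G. That is one component of size 3.
Starting from A we can reach A, B, C, F, I, J, K, L, M. That is one component of size 9.
The largest has 9 vertices.

9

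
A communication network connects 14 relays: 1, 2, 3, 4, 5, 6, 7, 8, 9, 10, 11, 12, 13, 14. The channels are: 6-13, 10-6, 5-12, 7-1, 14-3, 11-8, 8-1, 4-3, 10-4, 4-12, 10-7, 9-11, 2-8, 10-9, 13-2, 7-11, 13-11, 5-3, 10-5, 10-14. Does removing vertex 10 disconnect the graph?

Deleting 10 raises the number of components from 1 to 2, so 10 is a cut vertex.

Yes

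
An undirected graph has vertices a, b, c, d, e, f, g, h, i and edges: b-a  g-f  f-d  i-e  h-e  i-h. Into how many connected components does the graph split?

4

c is isolated — a component by itself.
Starting from a we can reach a, b. That is one component of size 2.
Starting from e we can reach e, h, i. That is one component of size 3.
Starting from d we can reach d, f, g. That is one component of size 3.
Total: 4 components.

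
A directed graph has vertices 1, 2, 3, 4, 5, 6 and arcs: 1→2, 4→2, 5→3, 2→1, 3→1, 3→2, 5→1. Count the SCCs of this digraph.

{1, 2} are all mutually reachable — one SCC of size 2.
{4} is an SCC by itself.
{3} is an SCC by itself.
{5} is an SCC by itself.
{6} is an SCC by itself.
That gives 5 strongly connected components.

5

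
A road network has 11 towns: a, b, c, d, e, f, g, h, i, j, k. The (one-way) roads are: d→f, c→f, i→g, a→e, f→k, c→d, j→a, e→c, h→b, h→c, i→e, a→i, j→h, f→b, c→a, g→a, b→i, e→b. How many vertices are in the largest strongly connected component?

8

{a, b, c, d, e, f, g, i} are all mutually reachable — one SCC of size 8.
{j} is an SCC by itself.
{k} is an SCC by itself.
{h} is an SCC by itself.
The largest has 8 vertices.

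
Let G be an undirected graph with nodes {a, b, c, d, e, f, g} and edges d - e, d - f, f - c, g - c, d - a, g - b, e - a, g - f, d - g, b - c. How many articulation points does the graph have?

1

Removing d increases the component count from 1 to 2, so d is a cut vertex.
By contrast removing f leaves 1 component; it is not a cut vertex. No other vertex is a cut vertex either.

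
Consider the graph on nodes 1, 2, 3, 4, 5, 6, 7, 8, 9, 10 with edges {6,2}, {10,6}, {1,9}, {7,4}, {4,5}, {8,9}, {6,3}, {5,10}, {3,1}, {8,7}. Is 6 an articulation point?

Yes

Deleting 6 raises the number of components from 1 to 2, so 6 is a cut vertex.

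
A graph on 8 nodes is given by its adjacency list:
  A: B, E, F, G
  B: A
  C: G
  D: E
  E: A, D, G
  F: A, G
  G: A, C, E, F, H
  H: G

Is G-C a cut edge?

Removing G-C leaves no path between G and C: the component count goes from 1 to 2. So it is a bridge.

Yes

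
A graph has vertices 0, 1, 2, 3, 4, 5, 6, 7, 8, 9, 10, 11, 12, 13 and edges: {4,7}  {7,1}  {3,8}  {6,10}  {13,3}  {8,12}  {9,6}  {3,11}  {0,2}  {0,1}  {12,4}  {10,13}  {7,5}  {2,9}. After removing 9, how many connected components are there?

1

With 9 gone, the remaining components are: {0, 1, 2, 3, 4, 5, 6, 7, 8, 10, 11, 12, 13}.
That is 1 component.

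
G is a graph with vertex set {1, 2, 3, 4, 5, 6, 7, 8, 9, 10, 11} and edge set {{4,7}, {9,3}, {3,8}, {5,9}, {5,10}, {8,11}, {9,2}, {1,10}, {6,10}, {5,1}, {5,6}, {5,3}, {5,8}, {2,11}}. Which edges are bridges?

4-7

The edges on the cycle 5-9-2-11-8-5 are not bridges since each lies on that cycle.
But removing 4-7 disconnects 4 from 7 — this is a bridge.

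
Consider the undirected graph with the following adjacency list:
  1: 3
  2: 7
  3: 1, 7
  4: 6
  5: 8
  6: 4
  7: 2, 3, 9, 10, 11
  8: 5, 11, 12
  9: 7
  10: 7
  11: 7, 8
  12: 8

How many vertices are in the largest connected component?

Starting from 4 we can reach 4, 6. That is one component of size 2.
Starting from 1 we can reach 1, 2, 3, 5, 7, 8, 9, 10, 11, 12. That is one component of size 10.
The largest has 10 vertices.

10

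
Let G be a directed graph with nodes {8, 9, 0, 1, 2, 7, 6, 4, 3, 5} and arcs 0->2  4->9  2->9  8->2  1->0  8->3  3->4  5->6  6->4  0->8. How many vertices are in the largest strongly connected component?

1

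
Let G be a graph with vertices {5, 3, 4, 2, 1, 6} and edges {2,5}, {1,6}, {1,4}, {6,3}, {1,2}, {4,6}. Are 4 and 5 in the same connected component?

Yes

From 4 we can reach 1, 2, 3, 4, 5, 6, which includes 5.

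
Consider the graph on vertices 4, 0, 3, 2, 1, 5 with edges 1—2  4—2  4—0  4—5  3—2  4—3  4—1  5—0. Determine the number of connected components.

Starting from 0 we can reach 0, 1, 2, 3, 4, 5. That is one component of size 6.
Total: 1 component.

1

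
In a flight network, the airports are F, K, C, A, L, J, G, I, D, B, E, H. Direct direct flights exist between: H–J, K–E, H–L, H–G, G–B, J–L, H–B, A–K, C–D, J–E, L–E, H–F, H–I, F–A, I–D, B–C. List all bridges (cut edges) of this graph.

none

The edges on the cycle H-G-B-H are not bridges since each lies on that cycle.
Every edge lies on some cycle, so there are no bridges.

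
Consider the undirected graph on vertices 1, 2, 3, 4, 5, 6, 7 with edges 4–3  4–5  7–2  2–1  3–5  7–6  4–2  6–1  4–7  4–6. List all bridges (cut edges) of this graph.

none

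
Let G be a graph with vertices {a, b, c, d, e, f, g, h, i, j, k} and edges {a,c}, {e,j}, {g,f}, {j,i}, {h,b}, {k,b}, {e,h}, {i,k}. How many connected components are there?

4

d is isolated — a component by itself.
Starting from f we can reach f, g. That is one component of size 2.
Starting from a we can reach a, c. That is one component of size 2.
Starting from b we can reach b, e, h, i, j, k. That is one component of size 6.
Total: 4 components.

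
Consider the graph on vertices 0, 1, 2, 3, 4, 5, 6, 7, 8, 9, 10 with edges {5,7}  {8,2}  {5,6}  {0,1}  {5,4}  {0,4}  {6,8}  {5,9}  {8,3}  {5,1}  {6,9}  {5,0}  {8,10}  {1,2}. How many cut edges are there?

The edges on the cycle 5-6-8-2-1-0-5 are not bridges since each lies on that cycle.
But removing 8 - 10 disconnects 8 from 10; removing 5 - 7 disconnects 5 from 7; removing 8 - 3 disconnects 8 from 3 — these are bridges.
That makes 3 bridges.

3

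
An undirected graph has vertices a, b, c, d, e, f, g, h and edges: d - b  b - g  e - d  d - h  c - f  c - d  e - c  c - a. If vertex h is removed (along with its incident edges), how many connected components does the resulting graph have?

With h gone, the remaining components are: {a, b, c, d, e, f, g}.
That is 1 component.

1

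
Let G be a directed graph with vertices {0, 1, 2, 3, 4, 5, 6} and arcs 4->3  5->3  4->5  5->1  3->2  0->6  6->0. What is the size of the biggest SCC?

{0, 6} are all mutually reachable — one SCC of size 2.
{2} is an SCC by itself.
{5} is an SCC by itself.
{4} is an SCC by itself.
{3} is an SCC by itself.
(and 1 more singleton SCC)
The largest has 2 vertices.

2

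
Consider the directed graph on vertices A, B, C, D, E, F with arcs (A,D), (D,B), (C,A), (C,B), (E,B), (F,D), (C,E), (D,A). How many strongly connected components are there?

5

{A, D} are all mutually reachable — one SCC of size 2.
{B} is an SCC by itself.
{E} is an SCC by itself.
{F} is an SCC by itself.
{C} is an SCC by itself.
That gives 5 strongly connected components.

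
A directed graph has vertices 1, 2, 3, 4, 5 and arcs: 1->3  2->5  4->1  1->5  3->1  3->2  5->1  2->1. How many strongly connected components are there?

{1, 2, 3, 5} are all mutually reachable — one SCC of size 4.
{4} is an SCC by itself.
That gives 2 strongly connected components.

2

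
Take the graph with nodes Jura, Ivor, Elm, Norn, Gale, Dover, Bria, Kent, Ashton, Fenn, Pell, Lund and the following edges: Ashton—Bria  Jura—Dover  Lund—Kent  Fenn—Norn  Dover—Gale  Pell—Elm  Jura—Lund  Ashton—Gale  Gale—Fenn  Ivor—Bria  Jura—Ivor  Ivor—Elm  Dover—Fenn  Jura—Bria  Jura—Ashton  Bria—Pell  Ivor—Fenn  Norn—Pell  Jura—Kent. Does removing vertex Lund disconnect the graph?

No

Deleting Lund leaves 1 component (was 1) (its neighbors Jura, Kent remain connected to each other), so Lund is not a cut vertex.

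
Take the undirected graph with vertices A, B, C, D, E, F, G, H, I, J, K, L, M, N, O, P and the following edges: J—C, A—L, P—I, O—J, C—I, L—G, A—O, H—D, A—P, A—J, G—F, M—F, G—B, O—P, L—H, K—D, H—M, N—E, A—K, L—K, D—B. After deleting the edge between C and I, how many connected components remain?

2

C and I are still connected via C-J-A-P-I, so the component count stays at 2.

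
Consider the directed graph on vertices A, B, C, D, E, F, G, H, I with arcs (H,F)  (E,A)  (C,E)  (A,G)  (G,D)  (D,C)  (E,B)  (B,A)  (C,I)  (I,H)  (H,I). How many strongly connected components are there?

3

{A, B, C, D, E, G} are all mutually reachable — one SCC of size 6.
{H, I} are all mutually reachable — one SCC of size 2.
{F} is an SCC by itself.
That gives 3 strongly connected components.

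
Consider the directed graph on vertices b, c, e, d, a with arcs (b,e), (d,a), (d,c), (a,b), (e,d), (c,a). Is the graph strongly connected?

From e we can reach every vertex (a, b, c, d, e), and every vertex can reach e (a, b, c, d, e). So the whole graph is one strongly connected component.

Yes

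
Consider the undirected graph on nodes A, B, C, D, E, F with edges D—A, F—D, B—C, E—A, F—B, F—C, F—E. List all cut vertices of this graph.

Removing F increases the component count from 1 to 2, so F is a cut vertex.
By contrast removing B leaves 1 component; it is not a cut vertex. No other vertex is a cut vertex either.

F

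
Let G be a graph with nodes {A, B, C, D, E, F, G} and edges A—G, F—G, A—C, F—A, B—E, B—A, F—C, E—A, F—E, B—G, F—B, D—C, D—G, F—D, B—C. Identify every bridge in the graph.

none

The edges on the cycle F-D-G-F are not bridges since each lies on that cycle.
Every edge lies on some cycle, so there are no bridges.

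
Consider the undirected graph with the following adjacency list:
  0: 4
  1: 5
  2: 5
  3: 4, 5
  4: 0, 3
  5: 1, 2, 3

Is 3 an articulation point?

Yes

Deleting 3 raises the number of components from 1 to 2, so 3 is a cut vertex.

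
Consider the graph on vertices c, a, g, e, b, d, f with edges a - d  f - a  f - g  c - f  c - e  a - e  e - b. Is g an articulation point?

No

Deleting g leaves 1 component (was 1), so g is not a cut vertex.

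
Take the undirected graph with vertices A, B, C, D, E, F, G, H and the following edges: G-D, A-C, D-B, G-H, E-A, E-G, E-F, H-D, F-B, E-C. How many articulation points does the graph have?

1

Removing E increases the component count from 1 to 2, so E is a cut vertex.
By contrast removing B leaves 1 component; it is not a cut vertex. No other vertex is a cut vertex either.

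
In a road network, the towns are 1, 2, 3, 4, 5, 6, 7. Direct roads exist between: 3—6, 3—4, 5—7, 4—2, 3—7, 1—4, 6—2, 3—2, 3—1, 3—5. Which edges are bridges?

none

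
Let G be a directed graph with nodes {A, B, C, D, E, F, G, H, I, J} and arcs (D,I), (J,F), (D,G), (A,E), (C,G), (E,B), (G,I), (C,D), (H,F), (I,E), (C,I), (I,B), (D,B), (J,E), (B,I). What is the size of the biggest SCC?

3

{B, E, I} are all mutually reachable — one SCC of size 3.
{H} is an SCC by itself.
{C} is an SCC by itself.
{J} is an SCC by itself.
{D} is an SCC by itself.
(and 3 more singleton SCCs)
The largest has 3 vertices.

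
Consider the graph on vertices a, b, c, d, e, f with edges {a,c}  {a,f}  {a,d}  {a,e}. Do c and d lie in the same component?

From c we can reach a, c, d, e, f, which includes d.

Yes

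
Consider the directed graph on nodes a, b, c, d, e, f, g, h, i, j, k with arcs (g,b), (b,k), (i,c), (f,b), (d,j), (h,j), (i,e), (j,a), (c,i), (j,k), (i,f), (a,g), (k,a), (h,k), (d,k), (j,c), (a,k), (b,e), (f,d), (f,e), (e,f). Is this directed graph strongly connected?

There is no directed path from i to h, so the graph is not strongly connected.

No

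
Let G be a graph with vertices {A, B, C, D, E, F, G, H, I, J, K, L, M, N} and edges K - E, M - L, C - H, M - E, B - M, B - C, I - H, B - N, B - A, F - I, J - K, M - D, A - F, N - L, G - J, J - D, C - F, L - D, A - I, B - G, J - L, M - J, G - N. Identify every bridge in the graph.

The edges on the cycle A-F-I-A are not bridges since each lies on that cycle.
Every edge lies on some cycle, so there are no bridges.

none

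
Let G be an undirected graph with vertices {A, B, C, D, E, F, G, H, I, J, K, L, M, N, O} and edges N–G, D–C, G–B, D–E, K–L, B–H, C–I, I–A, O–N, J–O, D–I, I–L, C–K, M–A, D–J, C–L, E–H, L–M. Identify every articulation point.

D

Removing D increases the component count from 2 to 3, so D is a cut vertex.
By contrast removing I leaves 2 components; it is not a cut vertex. No other vertex is a cut vertex either.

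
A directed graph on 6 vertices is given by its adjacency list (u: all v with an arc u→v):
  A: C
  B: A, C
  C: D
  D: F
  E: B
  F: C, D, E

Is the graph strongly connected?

From D we can reach every vertex (A, B, C, D, E, F), and every vertex can reach D (A, B, C, D, E, F). So the whole graph is one strongly connected component.

Yes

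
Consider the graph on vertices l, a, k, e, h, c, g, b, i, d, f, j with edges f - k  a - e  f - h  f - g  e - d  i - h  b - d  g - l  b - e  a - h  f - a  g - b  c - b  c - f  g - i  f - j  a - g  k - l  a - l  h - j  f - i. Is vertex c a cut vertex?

Deleting c leaves 1 component (was 1) (its neighbors b, f remain connected to each other), so c is not a cut vertex.

No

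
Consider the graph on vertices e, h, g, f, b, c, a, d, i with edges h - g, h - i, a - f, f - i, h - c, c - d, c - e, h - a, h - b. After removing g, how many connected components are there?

1

With g gone, the remaining components are: {a, b, c, d, e, f, h, i}.
That is 1 component.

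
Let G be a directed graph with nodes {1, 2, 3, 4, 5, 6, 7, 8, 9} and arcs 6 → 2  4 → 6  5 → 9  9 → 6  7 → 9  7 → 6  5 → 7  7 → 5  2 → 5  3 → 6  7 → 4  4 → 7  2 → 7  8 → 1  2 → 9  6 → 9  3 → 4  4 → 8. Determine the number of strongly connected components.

{2, 4, 5, 6, 7, 9} are all mutually reachable — one SCC of size 6.
{8} is an SCC by itself.
{3} is an SCC by itself.
{1} is an SCC by itself.
That gives 4 strongly connected components.

4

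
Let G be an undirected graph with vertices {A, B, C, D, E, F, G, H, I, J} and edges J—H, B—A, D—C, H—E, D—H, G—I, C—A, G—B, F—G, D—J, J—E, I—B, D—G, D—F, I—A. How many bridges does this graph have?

The edges on the cycle D-F-G-D are not bridges since each lies on that cycle.
Every edge lies on some cycle, so there are no bridges.

0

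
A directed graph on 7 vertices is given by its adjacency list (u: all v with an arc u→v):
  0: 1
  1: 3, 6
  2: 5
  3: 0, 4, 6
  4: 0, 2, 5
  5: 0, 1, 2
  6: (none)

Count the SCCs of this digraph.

2

{0, 1, 2, 3, 4, 5} are all mutually reachable — one SCC of size 6.
{6} is an SCC by itself.
That gives 2 strongly connected components.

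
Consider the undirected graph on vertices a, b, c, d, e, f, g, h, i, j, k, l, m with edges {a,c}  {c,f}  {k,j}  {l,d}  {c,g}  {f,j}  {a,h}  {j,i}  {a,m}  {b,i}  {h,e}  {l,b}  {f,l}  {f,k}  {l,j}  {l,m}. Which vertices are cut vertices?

a, c, h, l

Removing a increases the component count from 1 to 2, so a is a cut vertex.
Removing c increases the component count from 1 to 2, so c is a cut vertex.
Removing h increases the component count from 1 to 2, so h is a cut vertex.
Likewise l is a cut vertex.
By contrast removing b leaves 1 component; it is not a cut vertex. No other vertex is a cut vertex either.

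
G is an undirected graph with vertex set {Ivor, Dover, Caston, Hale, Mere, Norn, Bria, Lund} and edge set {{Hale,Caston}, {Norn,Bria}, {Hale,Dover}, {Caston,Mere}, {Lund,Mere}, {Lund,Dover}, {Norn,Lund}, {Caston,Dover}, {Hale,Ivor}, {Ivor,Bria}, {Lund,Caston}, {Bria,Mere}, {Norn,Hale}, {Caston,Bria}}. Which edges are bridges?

The edges on the cycle Norn-Hale-Ivor-Bria-Mere-Lund-Norn are not bridges since each lies on that cycle.
Every edge lies on some cycle, so there are no bridges.

none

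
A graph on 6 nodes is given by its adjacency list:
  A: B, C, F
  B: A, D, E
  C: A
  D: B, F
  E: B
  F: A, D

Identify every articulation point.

A, B

Removing A increases the component count from 1 to 2, so A is a cut vertex.
Removing B increases the component count from 1 to 2, so B is a cut vertex.
By contrast removing D leaves 1 component; it is not a cut vertex. No other vertex is a cut vertex either.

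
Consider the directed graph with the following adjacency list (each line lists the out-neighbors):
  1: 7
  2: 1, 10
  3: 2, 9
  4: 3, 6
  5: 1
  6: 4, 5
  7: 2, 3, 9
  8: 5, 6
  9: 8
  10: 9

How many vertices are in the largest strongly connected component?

{1, 2, 3, 4, 5, 6, 7, 8, 9, 10} are all mutually reachable — one SCC of size 10.
The largest has 10 vertices.

10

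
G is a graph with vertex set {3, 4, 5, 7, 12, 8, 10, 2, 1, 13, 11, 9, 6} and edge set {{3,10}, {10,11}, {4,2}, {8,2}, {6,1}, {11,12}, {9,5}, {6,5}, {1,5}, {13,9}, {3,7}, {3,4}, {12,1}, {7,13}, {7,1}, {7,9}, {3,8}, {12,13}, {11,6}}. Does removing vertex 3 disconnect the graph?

Deleting 3 raises the number of components from 1 to 2, so 3 is a cut vertex.

Yes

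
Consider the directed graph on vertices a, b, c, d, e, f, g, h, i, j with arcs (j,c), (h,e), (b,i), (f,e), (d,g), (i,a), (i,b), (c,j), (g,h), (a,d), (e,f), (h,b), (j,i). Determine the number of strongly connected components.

{a, b, d, g, h, i} are all mutually reachable — one SCC of size 6.
{c, j} are all mutually reachable — one SCC of size 2.
{e, f} are all mutually reachable — one SCC of size 2.
That gives 3 strongly connected components.

3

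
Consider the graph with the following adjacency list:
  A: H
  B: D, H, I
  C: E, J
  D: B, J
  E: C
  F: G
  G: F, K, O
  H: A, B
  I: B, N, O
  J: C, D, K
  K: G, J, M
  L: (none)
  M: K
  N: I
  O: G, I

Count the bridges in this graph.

The edges on the cycle G-O-I-B-D-J-K-G are not bridges since each lies on that cycle.
But removing A-H disconnects A from H; removing B-H disconnects B from H; removing G-F disconnects G from F; removing C-J disconnects C from J — these are bridges.
In total 7 edges are bridges.

7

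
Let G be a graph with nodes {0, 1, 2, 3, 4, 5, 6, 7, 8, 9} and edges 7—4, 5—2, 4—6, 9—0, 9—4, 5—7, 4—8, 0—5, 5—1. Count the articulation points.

2

Removing 4 increases the component count from 2 to 4, so 4 is a cut vertex.
Removing 5 increases the component count from 2 to 4, so 5 is a cut vertex.
By contrast removing 9 leaves 2 components; it is not a cut vertex. No other vertex is a cut vertex either.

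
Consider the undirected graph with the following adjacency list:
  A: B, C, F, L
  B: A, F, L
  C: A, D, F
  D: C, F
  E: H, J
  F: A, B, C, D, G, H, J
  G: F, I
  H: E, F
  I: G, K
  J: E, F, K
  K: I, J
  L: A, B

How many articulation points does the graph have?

1

Removing F increases the component count from 1 to 2, so F is a cut vertex.
By contrast removing E leaves 1 component; it is not a cut vertex. No other vertex is a cut vertex either.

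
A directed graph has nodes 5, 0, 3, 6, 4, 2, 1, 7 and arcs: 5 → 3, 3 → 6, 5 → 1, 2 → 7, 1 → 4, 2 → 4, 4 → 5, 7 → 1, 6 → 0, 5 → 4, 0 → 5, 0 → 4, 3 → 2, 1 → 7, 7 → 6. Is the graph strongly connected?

From 0 we can reach every vertex (0, 1, 2, 3, 4, 5, 6, 7), and every vertex can reach 0 (0, 1, 2, 3, 4, 5, 6, 7). So the whole graph is one strongly connected component.

Yes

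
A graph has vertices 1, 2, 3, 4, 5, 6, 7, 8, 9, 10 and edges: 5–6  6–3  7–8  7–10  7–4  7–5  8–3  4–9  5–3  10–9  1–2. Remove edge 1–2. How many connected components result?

3

Before removal there are 2 components.
1–2 is a bridge — removing it separates 1's side from 2's side.
After removal: 3 components.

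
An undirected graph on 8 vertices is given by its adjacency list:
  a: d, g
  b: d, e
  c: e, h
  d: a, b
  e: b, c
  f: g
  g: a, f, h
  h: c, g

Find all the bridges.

f-g

The edges on the cycle h-g-a-d-b-e-c-h are not bridges since each lies on that cycle.
But removing g-f disconnects g from f — this is a bridge.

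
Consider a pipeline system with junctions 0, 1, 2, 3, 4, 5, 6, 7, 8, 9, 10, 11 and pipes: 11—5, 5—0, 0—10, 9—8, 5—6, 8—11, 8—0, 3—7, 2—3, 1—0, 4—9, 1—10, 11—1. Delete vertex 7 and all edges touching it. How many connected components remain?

2

With 7 gone, the remaining components are: {2, 3}; {0, 1, 4, 5, 6, 8, 9, 10, 11}.
That is 2 components.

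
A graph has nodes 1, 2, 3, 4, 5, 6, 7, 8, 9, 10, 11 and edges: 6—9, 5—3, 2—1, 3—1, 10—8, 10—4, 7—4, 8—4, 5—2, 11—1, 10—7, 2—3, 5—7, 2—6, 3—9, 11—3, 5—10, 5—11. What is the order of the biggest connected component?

11

Starting from 1 we can reach 1, 2, 3, 4, 5, 6, 7, 8, 9, 10, 11. That is one component of size 11.
The largest has 11 vertices.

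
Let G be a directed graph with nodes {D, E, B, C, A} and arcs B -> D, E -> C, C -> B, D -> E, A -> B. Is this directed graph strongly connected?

There is no directed path from B to A, so the graph is not strongly connected.

No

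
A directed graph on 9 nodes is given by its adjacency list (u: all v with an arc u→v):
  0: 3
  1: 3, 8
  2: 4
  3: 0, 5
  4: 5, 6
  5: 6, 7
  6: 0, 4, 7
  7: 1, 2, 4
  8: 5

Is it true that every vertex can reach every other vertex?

From 6 we can reach every vertex (0, 1, 2, 3, 4, 5, 6, 7, 8), and every vertex can reach 6 (0, 1, 2, 3, 4, 5, 6, 7, 8). So the whole graph is one strongly connected component.

Yes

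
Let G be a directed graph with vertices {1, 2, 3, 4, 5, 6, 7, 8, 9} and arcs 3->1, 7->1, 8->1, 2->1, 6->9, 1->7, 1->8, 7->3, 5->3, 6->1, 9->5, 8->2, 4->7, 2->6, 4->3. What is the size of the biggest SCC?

{1, 2, 3, 5, 6, 7, 8, 9} are all mutually reachable — one SCC of size 8.
{4} is an SCC by itself.
The largest has 8 vertices.

8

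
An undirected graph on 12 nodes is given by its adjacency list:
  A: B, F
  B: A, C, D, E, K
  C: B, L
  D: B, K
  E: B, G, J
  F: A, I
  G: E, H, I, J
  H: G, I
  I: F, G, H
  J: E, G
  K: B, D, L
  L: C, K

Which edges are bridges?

none

The edges on the cycle B-D-K-B are not bridges since each lies on that cycle.
Every edge lies on some cycle, so there are no bridges.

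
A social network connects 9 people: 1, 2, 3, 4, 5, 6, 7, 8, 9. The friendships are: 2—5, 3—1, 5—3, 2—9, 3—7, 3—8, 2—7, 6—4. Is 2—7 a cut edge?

No

After removing 2—7, the path 2-5-3-7 still connects them, so the edge is not a bridge.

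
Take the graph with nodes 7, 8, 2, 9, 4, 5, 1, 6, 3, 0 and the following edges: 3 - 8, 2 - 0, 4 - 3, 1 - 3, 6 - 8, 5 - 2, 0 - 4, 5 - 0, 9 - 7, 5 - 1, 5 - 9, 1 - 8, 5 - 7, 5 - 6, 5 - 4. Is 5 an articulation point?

Deleting 5 raises the number of components from 1 to 2, so 5 is a cut vertex.

Yes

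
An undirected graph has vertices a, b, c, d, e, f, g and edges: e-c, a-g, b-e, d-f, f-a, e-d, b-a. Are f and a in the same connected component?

Yes

From f we can reach a, b, c, d, e, f, g, which includes a.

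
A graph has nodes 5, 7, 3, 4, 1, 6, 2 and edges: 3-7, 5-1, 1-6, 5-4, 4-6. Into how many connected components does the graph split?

3

2 is isolated — a component by itself.
Starting from 3 we can reach 3, 7. That is one component of size 2.
Starting from 1 we can reach 1, 4, 5, 6. That is one component of size 4.
Total: 3 components.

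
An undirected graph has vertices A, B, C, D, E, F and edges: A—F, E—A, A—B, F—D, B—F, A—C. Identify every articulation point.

A, F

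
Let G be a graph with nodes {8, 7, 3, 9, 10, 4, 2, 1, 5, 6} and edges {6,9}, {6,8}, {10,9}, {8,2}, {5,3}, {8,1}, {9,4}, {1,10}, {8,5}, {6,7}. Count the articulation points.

4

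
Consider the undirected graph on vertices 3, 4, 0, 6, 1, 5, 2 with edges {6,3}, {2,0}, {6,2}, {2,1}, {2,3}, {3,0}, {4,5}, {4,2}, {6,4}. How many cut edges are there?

The edges on the cycle 6-4-2-3-6 are not bridges since each lies on that cycle.
But removing 5-4 disconnects 5 from 4; removing 2-1 disconnects 2 from 1 — these are bridges.
That makes 2 bridges.

2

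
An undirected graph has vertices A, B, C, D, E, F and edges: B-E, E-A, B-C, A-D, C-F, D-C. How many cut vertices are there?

1

Removing C increases the component count from 1 to 2, so C is a cut vertex.
By contrast removing D leaves 1 component; it is not a cut vertex. No other vertex is a cut vertex either.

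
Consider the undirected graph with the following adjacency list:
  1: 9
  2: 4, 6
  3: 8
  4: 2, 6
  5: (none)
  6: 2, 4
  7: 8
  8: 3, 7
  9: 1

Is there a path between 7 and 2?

No

The component containing 7 is {3, 7, 8}, and 2 is not in it.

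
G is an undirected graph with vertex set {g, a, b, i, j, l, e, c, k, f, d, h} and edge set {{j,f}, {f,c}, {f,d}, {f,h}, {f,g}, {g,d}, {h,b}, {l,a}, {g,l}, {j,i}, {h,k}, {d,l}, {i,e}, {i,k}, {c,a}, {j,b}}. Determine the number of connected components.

1

Starting from a we can reach a, b, c, d, e, f, g, h, i, j, k, l. That is one component of size 12.
Total: 1 component.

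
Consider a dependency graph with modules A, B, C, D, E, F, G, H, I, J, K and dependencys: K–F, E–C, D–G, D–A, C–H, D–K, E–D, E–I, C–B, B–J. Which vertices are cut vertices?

B, C, D, E, K

Removing B increases the component count from 1 to 2, so B is a cut vertex.
Removing C increases the component count from 1 to 3, so C is a cut vertex.
Removing D increases the component count from 1 to 4, so D is a cut vertex.
Likewise E, K are cut vertices.
By contrast removing A leaves 1 component; it is not a cut vertex. No other vertex is a cut vertex either.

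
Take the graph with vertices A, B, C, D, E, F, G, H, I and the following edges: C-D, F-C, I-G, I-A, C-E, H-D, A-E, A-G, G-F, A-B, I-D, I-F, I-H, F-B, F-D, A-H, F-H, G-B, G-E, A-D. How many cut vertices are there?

Removing H, for instance, still leaves 1 component. No single vertex removal increases the component count — the graph has no articulation points.

0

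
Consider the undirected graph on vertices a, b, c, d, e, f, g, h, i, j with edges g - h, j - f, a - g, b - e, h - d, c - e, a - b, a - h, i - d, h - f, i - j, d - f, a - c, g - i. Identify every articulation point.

Removing a increases the component count from 1 to 2, so a is a cut vertex.
By contrast removing d leaves 1 component; it is not a cut vertex. No other vertex is a cut vertex either.

a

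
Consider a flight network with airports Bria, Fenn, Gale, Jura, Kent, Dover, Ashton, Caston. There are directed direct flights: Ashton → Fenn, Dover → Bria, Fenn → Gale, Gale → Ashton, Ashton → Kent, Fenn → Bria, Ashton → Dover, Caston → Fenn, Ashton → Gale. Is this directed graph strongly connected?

No

There is no directed path from Jura to Fenn, so the graph is not strongly connected.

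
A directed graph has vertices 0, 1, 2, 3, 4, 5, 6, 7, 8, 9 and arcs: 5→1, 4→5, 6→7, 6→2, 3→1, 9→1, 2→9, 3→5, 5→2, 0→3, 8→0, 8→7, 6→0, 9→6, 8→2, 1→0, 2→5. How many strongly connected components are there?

{0, 1, 2, 3, 5, 6, 9} are all mutually reachable — one SCC of size 7.
{4} is an SCC by itself.
{7} is an SCC by itself.
{8} is an SCC by itself.
That gives 4 strongly connected components.

4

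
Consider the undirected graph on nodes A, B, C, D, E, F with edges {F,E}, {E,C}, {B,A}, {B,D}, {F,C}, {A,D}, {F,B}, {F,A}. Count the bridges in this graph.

0

The edges on the cycle F-E-C-F are not bridges since each lies on that cycle.
Every edge lies on some cycle, so there are no bridges.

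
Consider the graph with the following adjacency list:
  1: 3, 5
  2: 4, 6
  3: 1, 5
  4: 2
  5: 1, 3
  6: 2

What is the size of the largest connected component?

Starting from 1 we can reach 1, 3, 5. That is one component of size 3.
Starting from 2 we can reach 2, 4, 6. That is one component of size 3.
The largest has 3 vertices.

3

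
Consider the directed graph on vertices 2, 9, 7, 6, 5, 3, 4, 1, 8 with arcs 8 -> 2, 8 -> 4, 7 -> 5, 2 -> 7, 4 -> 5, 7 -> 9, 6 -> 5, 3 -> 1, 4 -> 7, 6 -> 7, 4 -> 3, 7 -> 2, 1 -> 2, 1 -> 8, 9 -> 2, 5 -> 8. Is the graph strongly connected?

There is no directed path from 4 to 6, so the graph is not strongly connected.

No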